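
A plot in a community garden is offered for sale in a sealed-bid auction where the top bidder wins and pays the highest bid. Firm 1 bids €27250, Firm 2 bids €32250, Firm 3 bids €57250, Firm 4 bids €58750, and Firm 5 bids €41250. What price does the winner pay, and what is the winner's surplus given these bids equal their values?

The winner pays €58750 for a surplus of €0.

Sorted high to low: Firm 4 €58750 > Firm 3 €57250 > Firm 5 €41250 > Firm 2 €32250 > Firm 1 €27250.
Firm 4 is the highest bidder, so Firm 4 wins.
Under the first-price rule, the price is the highest bid: €58750.
Surplus = €58750 − €58750 = €0.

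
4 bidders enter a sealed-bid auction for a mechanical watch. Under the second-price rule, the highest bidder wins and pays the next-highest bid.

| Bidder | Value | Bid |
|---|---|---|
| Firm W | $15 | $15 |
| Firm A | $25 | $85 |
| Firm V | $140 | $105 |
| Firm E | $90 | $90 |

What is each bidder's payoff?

Ordered from highest: Firm V $105, then Firm E $90, then Firm A $85, then Firm W $15.
Firm V has the top bid and wins; the price is the second-highest bid, $90.
Firm V's payoff = $140 − $90 = $50. All other bidders lose, so their payoff is 0.

Firm W $0, Firm A $0, Firm V $50, Firm E $0.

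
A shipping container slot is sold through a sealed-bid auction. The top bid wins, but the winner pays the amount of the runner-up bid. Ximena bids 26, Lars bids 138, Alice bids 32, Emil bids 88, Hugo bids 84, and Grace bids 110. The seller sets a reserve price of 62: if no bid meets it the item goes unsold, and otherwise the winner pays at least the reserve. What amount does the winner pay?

Bids in descending order: Lars 138 > Grace 110 > Emil 88 > Hugo 84 > Alice 32 > Ximena 26.
Lars has the highest bid, so Lars wins.
The second-highest bid is 110, which exceeds the reserve, so that sets the price.

110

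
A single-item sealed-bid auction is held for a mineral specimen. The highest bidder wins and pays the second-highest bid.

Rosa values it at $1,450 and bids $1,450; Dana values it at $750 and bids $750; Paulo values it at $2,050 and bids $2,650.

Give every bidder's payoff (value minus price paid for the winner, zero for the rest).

Rosa $0, Dana $0, Paulo $600.

Sorted high to low: Paulo $2,650 > Rosa $1,450 > Dana $750.
Paulo has the top bid and wins; the price is the second-highest bid, $1,450.
Paulo's payoff = $2,050 − $1,450 = $600. All other bidders lose, so their payoff is 0.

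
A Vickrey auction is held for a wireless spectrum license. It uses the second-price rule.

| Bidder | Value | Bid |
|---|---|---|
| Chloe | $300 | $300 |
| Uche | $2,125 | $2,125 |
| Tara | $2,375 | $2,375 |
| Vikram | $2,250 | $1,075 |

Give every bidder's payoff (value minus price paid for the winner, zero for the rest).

Payoffs: Chloe $0, Uche $0, Tara $250, Vikram $0.

Sorted high to low: Tara $2,375 > Uche $2,125 > Vikram $1,075 > Chloe $300.
Tara has the top bid and wins; the price is the second-highest bid, $2,125.
Tara's payoff = $2,375 − $2,125 = $250. All other bidders lose, so their payoff is 0.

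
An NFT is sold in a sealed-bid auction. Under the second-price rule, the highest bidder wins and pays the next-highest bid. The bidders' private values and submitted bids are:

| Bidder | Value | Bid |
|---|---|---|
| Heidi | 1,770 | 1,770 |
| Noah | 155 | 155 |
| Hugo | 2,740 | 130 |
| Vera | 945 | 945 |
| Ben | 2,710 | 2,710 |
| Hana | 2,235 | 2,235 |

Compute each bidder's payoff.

Ranking the bids: Ben 2,710 > Hana 2,235 > Heidi 1,770 > Vera 945 > Noah 155 > Hugo 130.
Ben has the top bid and wins; the price is the second-highest bid, 2,235.
Ben's payoff = 2,710 − 2,235 = 475. All other bidders lose, so their payoff is 0.

Payoffs: Heidi 0, Noah 0, Hugo 0, Vera 0, Ben 475, Hana 0.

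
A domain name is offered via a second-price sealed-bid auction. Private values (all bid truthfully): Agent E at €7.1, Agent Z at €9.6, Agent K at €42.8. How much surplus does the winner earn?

€33.2

Bids in descending order: Agent K €42.8, then Agent Z €9.6, then Agent E €7.1.
Agent K wins with the top bid and pays the second-highest, €9.6.
Surplus = €42.8 − €9.6 = €33.2.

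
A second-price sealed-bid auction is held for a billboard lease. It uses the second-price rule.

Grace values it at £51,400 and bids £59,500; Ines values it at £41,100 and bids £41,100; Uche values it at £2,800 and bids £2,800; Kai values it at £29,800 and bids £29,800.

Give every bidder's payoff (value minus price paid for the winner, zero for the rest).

Ranking the bids: Grace £59,500 > Ines £41,100 > Kai £29,800 > Uche £2,800.
Grace has the top bid and wins; the price is the second-highest bid, £41,100.
Grace's payoff = £51,400 − £41,100 = £10,300. All other bidders lose, so their payoff is 0.

Payoffs: Grace £10,300, Ines £0, Uche £0, Kai £0.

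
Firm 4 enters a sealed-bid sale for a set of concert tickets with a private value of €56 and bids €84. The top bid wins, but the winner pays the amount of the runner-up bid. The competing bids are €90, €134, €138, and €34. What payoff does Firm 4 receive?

Highest competing bid: €138.
Firm 4's bid €84 is not the highest, so Firm 4 loses, pays nothing, and earns zero payoff.

Payoff = €0.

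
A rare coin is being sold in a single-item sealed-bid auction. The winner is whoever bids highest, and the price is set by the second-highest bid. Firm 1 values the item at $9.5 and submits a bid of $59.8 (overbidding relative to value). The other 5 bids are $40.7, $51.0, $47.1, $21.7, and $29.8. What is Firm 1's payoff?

-$41.5

Highest competing bid: $51.0.
Firm 1's bid $59.8 is the highest overall, so Firm 1 wins and pays the second-highest bid, $51.0.
Payoff = value − price = $9.5 − $51.0 = -$41.5.
Overbidding won the item at a price above value — truthful bidding would have avoided this loss.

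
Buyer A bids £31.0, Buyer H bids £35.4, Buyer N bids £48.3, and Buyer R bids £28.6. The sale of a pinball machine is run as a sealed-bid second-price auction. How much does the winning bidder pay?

£35.4

Bids in descending order: Buyer N £48.3, then Buyer H £35.4, then Buyer A £31.0, then Buyer R £28.6.
Buyer N has the highest bid, so Buyer N wins.
The second-highest bid is £35.4, so that is what Buyer N pays.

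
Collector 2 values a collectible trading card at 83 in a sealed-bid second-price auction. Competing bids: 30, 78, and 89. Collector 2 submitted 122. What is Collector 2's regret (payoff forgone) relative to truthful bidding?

Payoff forgone: 6.

The highest competing bid is 89.
Bidding truthfully at 83: the top bid is 89 (a rival), so Collector 2 loses. Payoff = 0.
Bidding 122: Collector 2 has the top bid, wins, and pays the second-highest bid 89. Payoff = 83 − 89 = -6.
Regret = truthful payoff − actual payoff = 0 − -6 = 6.
This is the dominant-strategy logic: truthful bidding weakly beats any alternative.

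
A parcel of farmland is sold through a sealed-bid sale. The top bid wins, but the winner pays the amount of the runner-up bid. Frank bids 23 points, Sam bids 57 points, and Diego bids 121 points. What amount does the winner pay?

Sorted high to low: Diego 121 points, then Sam 57 points, then Frank 23 points.
Diego has the highest bid, so Diego wins.
The second-highest bid is 57 points, so that is what Diego pays.

The winner pays 57 points.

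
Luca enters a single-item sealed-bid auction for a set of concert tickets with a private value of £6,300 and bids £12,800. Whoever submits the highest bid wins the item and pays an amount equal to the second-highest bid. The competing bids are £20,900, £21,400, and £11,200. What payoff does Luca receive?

Highest competing bid: £21,400.
Luca's bid £12,800 is not the highest, so Luca loses, pays nothing, and earns zero payoff.

£0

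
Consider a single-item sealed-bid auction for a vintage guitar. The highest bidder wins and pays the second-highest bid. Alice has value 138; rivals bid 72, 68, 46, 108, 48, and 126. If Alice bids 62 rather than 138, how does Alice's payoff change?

The highest competing bid is 126.
Bidding truthfully at 138: Alice has the top bid, wins, and pays the second-highest bid 126. Payoff = 138 − 126 = 12.
Bidding 62: the top bid is 126 (a rival), so Alice loses. Payoff = 0.
Change = 0 − 12 = -12.

-12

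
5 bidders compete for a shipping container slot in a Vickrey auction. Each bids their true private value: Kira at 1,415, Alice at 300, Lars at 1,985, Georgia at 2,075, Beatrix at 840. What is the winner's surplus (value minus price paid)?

Surplus = 90.

Ordered from highest: Georgia 2,075; Lars 1,985; Kira 1,415; Beatrix 840; Alice 300.
Georgia wins with the top bid and pays the second-highest, 1,985.
Surplus = 2,075 − 1,985 = 90.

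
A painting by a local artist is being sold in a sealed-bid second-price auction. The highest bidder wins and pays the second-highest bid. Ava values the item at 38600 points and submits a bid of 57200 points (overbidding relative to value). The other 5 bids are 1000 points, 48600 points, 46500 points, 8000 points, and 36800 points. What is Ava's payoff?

Payoff = -10000 points.

Highest competing bid: 48600 points.
Ava's bid 57200 points is the highest overall, so Ava wins and pays the second-highest bid, 48600 points.
Payoff = value − price = 38600 points − 48600 points = -10000 points.
Overbidding won the item at a price above value — truthful bidding would have avoided this loss.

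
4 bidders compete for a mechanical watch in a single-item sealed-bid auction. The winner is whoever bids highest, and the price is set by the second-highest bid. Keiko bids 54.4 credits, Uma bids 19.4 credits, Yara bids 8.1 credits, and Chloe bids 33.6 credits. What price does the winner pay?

33.6 credits

Ordered from highest: Keiko 54.4 credits; Chloe 33.6 credits; Uma 19.4 credits; Yara 8.1 credits.
Keiko has the highest bid, so Keiko wins.
The second-highest bid is 33.6 credits, so that is what Keiko pays.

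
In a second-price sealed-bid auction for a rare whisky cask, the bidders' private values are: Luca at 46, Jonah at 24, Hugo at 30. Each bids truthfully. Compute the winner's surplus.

16

Sorted high to low: Luca 46; Hugo 30; Jonah 24.
Luca wins with the top bid and pays the second-highest, 30.
Surplus = 46 − 30 = 16.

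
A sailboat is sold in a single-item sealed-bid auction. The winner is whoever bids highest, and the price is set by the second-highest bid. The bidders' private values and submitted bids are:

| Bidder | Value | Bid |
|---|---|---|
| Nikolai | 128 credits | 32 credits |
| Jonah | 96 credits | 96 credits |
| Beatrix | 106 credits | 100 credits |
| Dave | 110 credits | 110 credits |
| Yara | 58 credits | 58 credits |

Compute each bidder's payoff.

Bids in descending order: Dave 110 credits > Beatrix 100 credits > Jonah 96 credits > Yara 58 credits > Nikolai 32 credits.
Dave has the top bid and wins; the price is the second-highest bid, 100 credits.
Dave's payoff = 110 credits − 100 credits = 10 credits. All other bidders lose, so their payoff is 0.

Payoffs: Nikolai 0 credits, Jonah 0 credits, Beatrix 0 credits, Dave 10 credits, Yara 0 credits.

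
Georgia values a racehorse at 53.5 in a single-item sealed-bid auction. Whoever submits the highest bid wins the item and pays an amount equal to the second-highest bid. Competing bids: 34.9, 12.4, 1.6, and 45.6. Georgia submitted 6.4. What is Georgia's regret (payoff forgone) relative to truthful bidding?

The highest competing bid is 45.6.
Bidding truthfully at 53.5: Georgia has the top bid, wins, and pays the second-highest bid 45.6. Payoff = 53.5 − 45.6 = 7.9.
Bidding 6.4: the top bid is 45.6 (a rival), so Georgia loses. Payoff = 0.0.
Regret = truthful payoff − actual payoff = 7.9 − 0.0 = 7.9.

Payoff forgone: 7.9.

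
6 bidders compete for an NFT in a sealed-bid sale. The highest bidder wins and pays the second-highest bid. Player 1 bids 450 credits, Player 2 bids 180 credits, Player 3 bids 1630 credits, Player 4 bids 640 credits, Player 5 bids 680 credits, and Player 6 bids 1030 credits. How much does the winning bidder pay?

1030 credits

Sorted high to low: Player 3 1630 credits; Player 6 1030 credits; Player 5 680 credits; Player 4 640 credits; Player 1 450 credits; Player 2 180 credits.
Player 3 has the highest bid, so Player 3 wins.
The second-highest bid is 1030 credits, so that is what Player 3 pays.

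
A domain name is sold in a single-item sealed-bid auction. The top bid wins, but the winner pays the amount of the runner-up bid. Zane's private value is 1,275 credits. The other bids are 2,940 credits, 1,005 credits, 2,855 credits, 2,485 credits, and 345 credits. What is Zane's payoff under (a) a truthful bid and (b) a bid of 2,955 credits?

The highest competing bid is 2,940 credits.
Bidding truthfully at 1,275 credits: the top bid is 2,940 credits (a rival), so Zane loses. Payoff = 0 credits.
Bidding 2,955 credits: Zane has the top bid, wins, and pays the second-highest bid 2,940 credits. Payoff = 1,275 credits − 2,940 credits = -1,665 credits.

(a) 0 credits  (b) -1,665 credits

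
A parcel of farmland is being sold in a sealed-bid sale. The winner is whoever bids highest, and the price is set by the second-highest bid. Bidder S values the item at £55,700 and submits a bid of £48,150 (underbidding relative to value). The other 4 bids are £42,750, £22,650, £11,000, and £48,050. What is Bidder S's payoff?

Highest competing bid: £48,050.
Bidder S's bid £48,150 is the highest overall, so Bidder S wins and pays the second-highest bid, £48,050.
Payoff = value − price = £55,700 − £48,050 = £7,650.

Payoff = £7,650.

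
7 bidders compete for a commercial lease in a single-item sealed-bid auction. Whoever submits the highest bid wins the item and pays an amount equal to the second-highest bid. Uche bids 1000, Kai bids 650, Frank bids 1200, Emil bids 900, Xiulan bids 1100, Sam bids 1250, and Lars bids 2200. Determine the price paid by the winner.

Price paid: 1250.

Ranking the bids: Lars 2200, then Sam 1250, then Frank 1200, then Xiulan 1100, then Uche 1000, then Emil 900, then Kai 650.
Lars has the highest bid, so Lars wins.
The second-highest bid is 1250, so that is what Lars pays.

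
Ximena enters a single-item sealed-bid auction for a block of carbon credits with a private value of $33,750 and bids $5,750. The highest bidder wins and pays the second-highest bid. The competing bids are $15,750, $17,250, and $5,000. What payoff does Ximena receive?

Payoff = $0.

Highest competing bid: $17,250.
Ximena's bid $5,750 is not the highest, so Ximena loses, pays nothing, and earns zero payoff.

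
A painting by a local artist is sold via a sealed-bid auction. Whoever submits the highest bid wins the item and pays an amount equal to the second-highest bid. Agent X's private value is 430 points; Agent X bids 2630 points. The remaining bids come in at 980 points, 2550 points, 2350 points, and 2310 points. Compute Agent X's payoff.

Agent X's payoff: -2120 points.

Highest competing bid: 2550 points.
Agent X's bid 2630 points is the highest overall, so Agent X wins and pays the second-highest bid, 2550 points.
Payoff = value − price = 430 points − 2550 points = -2120 points.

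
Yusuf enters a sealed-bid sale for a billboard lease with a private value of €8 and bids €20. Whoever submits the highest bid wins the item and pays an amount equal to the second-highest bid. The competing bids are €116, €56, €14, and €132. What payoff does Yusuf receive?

Highest competing bid: €132.
Yusuf's bid €20 is not the highest, so Yusuf loses, pays nothing, and earns zero payoff.

€0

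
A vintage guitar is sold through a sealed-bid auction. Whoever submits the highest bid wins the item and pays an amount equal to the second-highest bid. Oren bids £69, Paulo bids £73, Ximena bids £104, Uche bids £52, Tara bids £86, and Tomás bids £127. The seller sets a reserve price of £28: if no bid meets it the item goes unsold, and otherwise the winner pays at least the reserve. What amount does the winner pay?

Price paid: £104.

Sorted high to low: Tomás £127 > Ximena £104 > Tara £86 > Paulo £73 > Oren £69 > Uche £52.
Tomás has the highest bid, so Tomás wins.
The second-highest bid is £104, which exceeds the reserve, so that sets the price.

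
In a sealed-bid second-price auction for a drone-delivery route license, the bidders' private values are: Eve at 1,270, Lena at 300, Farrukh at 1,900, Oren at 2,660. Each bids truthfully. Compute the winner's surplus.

760

Sorted high to low: Oren 2,660 > Farrukh 1,900 > Eve 1,270 > Lena 300.
Oren wins with the top bid and pays the second-highest, 1,900.
Surplus = 2,660 − 1,900 = 760.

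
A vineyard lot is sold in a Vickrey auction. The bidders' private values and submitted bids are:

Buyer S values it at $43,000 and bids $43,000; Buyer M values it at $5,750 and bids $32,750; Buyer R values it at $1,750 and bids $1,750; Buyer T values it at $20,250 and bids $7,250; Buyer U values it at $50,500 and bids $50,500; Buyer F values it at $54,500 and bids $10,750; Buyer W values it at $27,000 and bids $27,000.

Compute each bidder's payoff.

Buyer S $0, Buyer M $0, Buyer R $0, Buyer T $0, Buyer U $7,500, Buyer F $0, Buyer W $0.

Bids in descending order: Buyer U $50,500, then Buyer S $43,000, then Buyer M $32,750, then Buyer W $27,000, then Buyer F $10,750, then Buyer T $7,250, then Buyer R $1,750.
Buyer U has the top bid and wins; the price is the second-highest bid, $43,000.
Buyer U's payoff = $50,500 − $43,000 = $7,500. All other bidders lose, so their payoff is 0.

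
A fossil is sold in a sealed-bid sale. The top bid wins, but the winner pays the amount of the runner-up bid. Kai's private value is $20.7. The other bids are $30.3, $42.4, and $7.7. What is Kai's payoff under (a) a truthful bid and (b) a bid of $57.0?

(a) $0.0  (b) -$21.7

The highest competing bid is $42.4.
Bidding truthfully at $20.7: the top bid is $42.4 (a rival), so Kai loses. Payoff = $0.0.
Bidding $57.0: Kai has the top bid, wins, and pays the second-highest bid $42.4. Payoff = $20.7 − $42.4 = -$21.7.
This is the dominant-strategy logic: truthful bidding weakly beats any alternative.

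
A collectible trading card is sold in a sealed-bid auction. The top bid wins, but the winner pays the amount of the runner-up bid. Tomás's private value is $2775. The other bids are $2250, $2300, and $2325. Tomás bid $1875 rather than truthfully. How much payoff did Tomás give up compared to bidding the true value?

$450

The highest competing bid is $2325.
Bidding truthfully at $2775: Tomás has the top bid, wins, and pays the second-highest bid $2325. Payoff = $2775 − $2325 = $450.
Bidding $1875: the top bid is $2325 (a rival), so Tomás loses. Payoff = $0.
Regret = truthful payoff − actual payoff = $450 − $0 = $450.
Deviating from a truthful bid can only lose payoff in a second-price auction — never gain.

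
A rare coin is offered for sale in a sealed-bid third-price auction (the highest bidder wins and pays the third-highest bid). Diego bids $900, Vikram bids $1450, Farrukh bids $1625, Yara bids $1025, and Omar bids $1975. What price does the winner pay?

Ranking the bids: Omar $1975; Farrukh $1625; Vikram $1450; Yara $1025; Diego $900.
Omar is the highest bidder, so Omar wins.
Under the third-price rule, the price is the third-highest bid: $1450.

Price paid: $1450.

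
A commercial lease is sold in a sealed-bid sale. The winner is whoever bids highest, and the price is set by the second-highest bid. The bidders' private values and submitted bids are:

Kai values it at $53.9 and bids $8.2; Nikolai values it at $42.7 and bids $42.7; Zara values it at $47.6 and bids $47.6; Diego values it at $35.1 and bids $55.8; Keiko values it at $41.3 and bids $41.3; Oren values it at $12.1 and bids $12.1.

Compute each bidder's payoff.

Kai $0.0, Nikolai $0.0, Zara $0.0, Diego -$12.5, Keiko $0.0, Oren $0.0.

Ordered from highest: Diego $55.8, then Zara $47.6, then Nikolai $42.7, then Keiko $41.3, then Oren $12.1, then Kai $8.2.
Diego has the top bid and wins; the price is the second-highest bid, $47.6.
Diego's payoff = $35.1 − $47.6 = -$12.5. All other bidders lose, so their payoff is 0.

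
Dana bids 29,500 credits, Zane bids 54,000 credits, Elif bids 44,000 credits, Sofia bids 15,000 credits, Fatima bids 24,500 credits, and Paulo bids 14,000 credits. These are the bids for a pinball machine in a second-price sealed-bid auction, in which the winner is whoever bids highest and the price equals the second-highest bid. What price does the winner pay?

44,000 credits

Ranking the bids: Zane 54,000 credits; Elif 44,000 credits; Dana 29,500 credits; Fatima 24,500 credits; Sofia 15,000 credits; Paulo 14,000 credits.
Zane is the highest bidder, so Zane wins.
Under the second-price rule, the price is the second-highest bid: 44,000 credits.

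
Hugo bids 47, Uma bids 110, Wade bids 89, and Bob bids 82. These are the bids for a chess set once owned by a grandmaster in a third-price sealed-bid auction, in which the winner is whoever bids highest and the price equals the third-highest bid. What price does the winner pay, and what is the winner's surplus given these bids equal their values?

The winner pays 82 for a surplus of 28.

Bids in descending order: Uma 110; Wade 89; Bob 82; Hugo 47.
Uma is the highest bidder, so Uma wins.
Under the third-price rule, the price is the third-highest bid: 82.
Surplus = 110 − 82 = 28.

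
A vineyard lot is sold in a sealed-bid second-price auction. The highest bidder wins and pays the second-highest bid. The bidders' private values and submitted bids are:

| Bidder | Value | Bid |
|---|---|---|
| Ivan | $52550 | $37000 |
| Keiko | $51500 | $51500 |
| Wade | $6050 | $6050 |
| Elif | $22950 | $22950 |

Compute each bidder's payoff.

Ivan $0, Keiko $14500, Wade $0, Elif $0.

Ranking the bids: Keiko $51500 > Ivan $37000 > Elif $22950 > Wade $6050.
Keiko has the top bid and wins; the price is the second-highest bid, $37000.
Keiko's payoff = $51500 − $37000 = $14500. All other bidders lose, so their payoff is 0.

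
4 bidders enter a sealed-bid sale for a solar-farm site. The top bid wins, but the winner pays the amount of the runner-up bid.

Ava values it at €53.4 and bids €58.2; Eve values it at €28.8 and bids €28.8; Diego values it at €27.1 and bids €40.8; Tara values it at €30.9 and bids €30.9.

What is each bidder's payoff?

Payoffs: Ava €12.6, Eve €0.0, Diego €0.0, Tara €0.0.

Ordered from highest: Ava €58.2; Diego €40.8; Tara €30.9; Eve €28.8.
Ava has the top bid and wins; the price is the second-highest bid, €40.8.
Ava's payoff = €53.4 − €40.8 = €12.6. All other bidders lose, so their payoff is 0.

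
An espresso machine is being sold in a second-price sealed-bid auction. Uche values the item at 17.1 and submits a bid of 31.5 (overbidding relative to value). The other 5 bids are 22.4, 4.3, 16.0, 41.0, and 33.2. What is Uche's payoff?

Highest competing bid: 41.0.
Uche's bid 31.5 is not the highest, so Uche loses, pays nothing, and earns zero payoff.

0.0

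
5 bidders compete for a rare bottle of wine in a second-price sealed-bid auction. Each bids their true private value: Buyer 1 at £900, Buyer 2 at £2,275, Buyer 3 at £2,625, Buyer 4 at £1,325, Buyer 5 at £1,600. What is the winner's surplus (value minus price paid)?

Bids in descending order: Buyer 3 £2,625; Buyer 2 £2,275; Buyer 5 £1,600; Buyer 4 £1,325; Buyer 1 £900.
Buyer 3 wins with the top bid and pays the second-highest, £2,275.
Surplus = £2,625 − £2,275 = £350.

£350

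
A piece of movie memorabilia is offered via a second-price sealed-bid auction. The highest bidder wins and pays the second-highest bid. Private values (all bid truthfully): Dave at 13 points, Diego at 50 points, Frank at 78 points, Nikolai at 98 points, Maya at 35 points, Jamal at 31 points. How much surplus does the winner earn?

Surplus = 20 points.

Ordered from highest: Nikolai 98 points, then Frank 78 points, then Diego 50 points, then Maya 35 points, then Jamal 31 points, then Dave 13 points.
Nikolai wins with the top bid and pays the second-highest, 78 points.
Surplus = 98 points − 78 points = 20 points.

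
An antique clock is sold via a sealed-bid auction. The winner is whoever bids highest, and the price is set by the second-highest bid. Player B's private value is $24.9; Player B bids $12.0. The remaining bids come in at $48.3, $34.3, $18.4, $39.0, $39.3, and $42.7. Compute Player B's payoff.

Highest competing bid: $48.3.
Player B's bid $12.0 is not the highest, so Player B loses, pays nothing, and earns zero payoff.

$0.0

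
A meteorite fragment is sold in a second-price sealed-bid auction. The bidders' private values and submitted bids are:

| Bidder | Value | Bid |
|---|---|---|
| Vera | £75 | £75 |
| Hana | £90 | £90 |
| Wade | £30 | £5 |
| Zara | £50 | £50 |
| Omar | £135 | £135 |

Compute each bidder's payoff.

Ranking the bids: Omar £135 > Hana £90 > Vera £75 > Zara £50 > Wade £5.
Omar has the top bid and wins; the price is the second-highest bid, £90.
Omar's payoff = £135 − £90 = £45. All other bidders lose, so their payoff is 0.

Payoffs: Vera £0, Hana £0, Wade £0, Zara £0, Omar £45.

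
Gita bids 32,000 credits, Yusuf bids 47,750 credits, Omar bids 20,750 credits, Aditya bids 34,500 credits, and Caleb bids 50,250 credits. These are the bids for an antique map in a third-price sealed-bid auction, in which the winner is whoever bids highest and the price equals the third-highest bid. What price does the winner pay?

Ordered from highest: Caleb 50,250 credits > Yusuf 47,750 credits > Aditya 34,500 credits > Gita 32,000 credits > Omar 20,750 credits.
Caleb is the highest bidder, so Caleb wins.
Under the third-price rule, the price is the third-highest bid: 34,500 credits.

Price paid: 34,500 credits.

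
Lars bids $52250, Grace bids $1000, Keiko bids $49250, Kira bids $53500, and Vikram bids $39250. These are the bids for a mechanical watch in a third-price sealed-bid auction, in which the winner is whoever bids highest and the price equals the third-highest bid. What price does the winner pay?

Ranking the bids: Kira $53500 > Lars $52250 > Keiko $49250 > Vikram $39250 > Grace $1000.
Kira is the highest bidder, so Kira wins.
Under the third-price rule, the price is the third-highest bid: $49250.

The winner pays $49250.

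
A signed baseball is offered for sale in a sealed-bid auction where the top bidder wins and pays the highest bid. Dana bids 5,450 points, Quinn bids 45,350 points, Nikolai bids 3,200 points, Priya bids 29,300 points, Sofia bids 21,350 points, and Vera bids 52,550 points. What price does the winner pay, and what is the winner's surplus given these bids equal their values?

Sorted high to low: Vera 52,550 points; Quinn 45,350 points; Priya 29,300 points; Sofia 21,350 points; Dana 5,450 points; Nikolai 3,200 points.
Vera is the highest bidder, so Vera wins.
Under the first-price rule, the price is the highest bid: 52,550 points.
Surplus = 52,550 points − 52,550 points = 0 points.

The winner pays 52,550 points for a surplus of 0 points.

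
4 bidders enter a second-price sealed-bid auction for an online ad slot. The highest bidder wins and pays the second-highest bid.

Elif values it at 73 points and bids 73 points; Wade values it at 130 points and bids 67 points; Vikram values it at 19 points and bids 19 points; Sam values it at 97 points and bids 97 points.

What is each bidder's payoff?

Ranking the bids: Sam 97 points > Elif 73 points > Wade 67 points > Vikram 19 points.
Sam has the top bid and wins; the price is the second-highest bid, 73 points.
Sam's payoff = 97 points − 73 points = 24 points. All other bidders lose, so their payoff is 0.

Elif 0 points, Wade 0 points, Vikram 0 points, Sam 24 points.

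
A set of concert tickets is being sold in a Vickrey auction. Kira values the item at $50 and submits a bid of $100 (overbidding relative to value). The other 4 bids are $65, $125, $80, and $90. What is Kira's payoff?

Kira's payoff: $0.

Highest competing bid: $125.
Kira's bid $100 is not the highest, so Kira loses, pays nothing, and earns zero payoff.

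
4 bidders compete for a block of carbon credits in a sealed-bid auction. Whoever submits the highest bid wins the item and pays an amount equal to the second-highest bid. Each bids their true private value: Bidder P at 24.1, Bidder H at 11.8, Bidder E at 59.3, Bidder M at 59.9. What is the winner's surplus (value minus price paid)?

Surplus = 0.6.

Bids in descending order: Bidder M 59.9 > Bidder E 59.3 > Bidder P 24.1 > Bidder H 11.8.
Bidder M wins with the top bid and pays the second-highest, 59.3.
Surplus = 59.9 − 59.3 = 0.6.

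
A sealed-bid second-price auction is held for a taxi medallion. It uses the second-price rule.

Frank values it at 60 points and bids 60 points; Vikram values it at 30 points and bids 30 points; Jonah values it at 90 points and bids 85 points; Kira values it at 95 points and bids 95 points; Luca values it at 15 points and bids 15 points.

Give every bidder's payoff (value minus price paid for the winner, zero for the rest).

Ranking the bids: Kira 95 points, then Jonah 85 points, then Frank 60 points, then Vikram 30 points, then Luca 15 points.
Kira has the top bid and wins; the price is the second-highest bid, 85 points.
Kira's payoff = 95 points − 85 points = 10 points. All other bidders lose, so their payoff is 0.

Frank 0 points, Vikram 0 points, Jonah 0 points, Kira 10 points, Luca 0 points.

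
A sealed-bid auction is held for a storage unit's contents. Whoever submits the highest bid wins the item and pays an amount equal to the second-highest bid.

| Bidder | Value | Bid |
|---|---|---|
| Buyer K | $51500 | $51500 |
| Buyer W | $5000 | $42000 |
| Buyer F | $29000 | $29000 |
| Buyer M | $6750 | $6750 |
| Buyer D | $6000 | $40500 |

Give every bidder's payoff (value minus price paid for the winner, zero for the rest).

Buyer K $9500, Buyer W $0, Buyer F $0, Buyer M $0, Buyer D $0.

Sorted high to low: Buyer K $51500 > Buyer W $42000 > Buyer D $40500 > Buyer F $29000 > Buyer M $6750.
Buyer K has the top bid and wins; the price is the second-highest bid, $42000.
Buyer K's payoff = $51500 − $42000 = $9500. All other bidders lose, so their payoff is 0.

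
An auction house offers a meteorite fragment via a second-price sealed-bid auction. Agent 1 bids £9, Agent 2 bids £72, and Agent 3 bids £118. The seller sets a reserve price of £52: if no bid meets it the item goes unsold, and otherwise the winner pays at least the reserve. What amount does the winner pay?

Price paid: £72.

Ordered from highest: Agent 3 £118 > Agent 2 £72 > Agent 1 £9.
Agent 3 has the highest bid, so Agent 3 wins.
The second-highest bid is £72, which exceeds the reserve, so that sets the price.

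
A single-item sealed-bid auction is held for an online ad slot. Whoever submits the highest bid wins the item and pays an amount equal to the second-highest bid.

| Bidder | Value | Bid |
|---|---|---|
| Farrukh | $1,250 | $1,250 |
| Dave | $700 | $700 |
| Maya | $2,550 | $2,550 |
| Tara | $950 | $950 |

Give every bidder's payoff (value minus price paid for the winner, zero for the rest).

Farrukh $0, Dave $0, Maya $1,300, Tara $0.

Sorted high to low: Maya $2,550, then Farrukh $1,250, then Tara $950, then Dave $700.
Maya has the top bid and wins; the price is the second-highest bid, $1,250.
Maya's payoff = $2,550 − $1,250 = $1,300. All other bidders lose, so their payoff is 0.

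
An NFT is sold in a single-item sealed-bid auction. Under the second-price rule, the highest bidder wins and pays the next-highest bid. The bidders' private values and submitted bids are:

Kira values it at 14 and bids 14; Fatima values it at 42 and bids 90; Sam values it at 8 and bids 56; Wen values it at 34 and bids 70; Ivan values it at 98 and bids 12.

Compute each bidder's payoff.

Payoffs: Kira 0, Fatima -28, Sam 0, Wen 0, Ivan 0.

Ordered from highest: Fatima 90, then Wen 70, then Sam 56, then Kira 14, then Ivan 12.
Fatima has the top bid and wins; the price is the second-highest bid, 70.
Fatima's payoff = 42 − 70 = -28. All other bidders lose, so their payoff is 0.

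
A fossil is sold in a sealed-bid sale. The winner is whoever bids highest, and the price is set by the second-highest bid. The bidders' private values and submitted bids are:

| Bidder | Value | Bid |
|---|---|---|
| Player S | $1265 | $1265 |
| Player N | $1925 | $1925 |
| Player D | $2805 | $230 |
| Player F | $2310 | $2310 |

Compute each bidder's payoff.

Ranking the bids: Player F $2310, then Player N $1925, then Player S $1265, then Player D $230.
Player F has the top bid and wins; the price is the second-highest bid, $1925.
Player F's payoff = $2310 − $1925 = $385. All other bidders lose, so their payoff is 0.

Payoffs: Player S $0, Player N $0, Player D $0, Player F $385.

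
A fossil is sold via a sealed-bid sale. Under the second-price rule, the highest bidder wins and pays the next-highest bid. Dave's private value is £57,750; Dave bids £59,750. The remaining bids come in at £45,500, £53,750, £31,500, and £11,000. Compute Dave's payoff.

Highest competing bid: £53,750.
Dave's bid £59,750 is the highest overall, so Dave wins and pays the second-highest bid, £53,750.
Payoff = value − price = £57,750 − £53,750 = £4,000.

Payoff = £4,000.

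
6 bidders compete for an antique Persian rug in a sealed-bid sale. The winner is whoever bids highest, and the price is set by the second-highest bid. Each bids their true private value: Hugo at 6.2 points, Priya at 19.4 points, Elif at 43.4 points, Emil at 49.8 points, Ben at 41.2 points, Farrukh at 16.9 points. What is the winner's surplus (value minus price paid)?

6.4 points

Ordered from highest: Emil 49.8 points; Elif 43.4 points; Ben 41.2 points; Priya 19.4 points; Farrukh 16.9 points; Hugo 6.2 points.
Emil wins with the top bid and pays the second-highest, 43.4 points.
Surplus = 49.8 points − 43.4 points = 6.4 points.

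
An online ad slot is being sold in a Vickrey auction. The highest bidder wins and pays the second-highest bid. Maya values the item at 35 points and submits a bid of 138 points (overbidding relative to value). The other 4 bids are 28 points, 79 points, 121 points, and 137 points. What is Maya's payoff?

Highest competing bid: 137 points.
Maya's bid 138 points is the highest overall, so Maya wins and pays the second-highest bid, 137 points.
Payoff = value − price = 35 points − 137 points = -102 points.
Overbidding won the item at a price above value — truthful bidding would have avoided this loss.

Payoff = -102 points.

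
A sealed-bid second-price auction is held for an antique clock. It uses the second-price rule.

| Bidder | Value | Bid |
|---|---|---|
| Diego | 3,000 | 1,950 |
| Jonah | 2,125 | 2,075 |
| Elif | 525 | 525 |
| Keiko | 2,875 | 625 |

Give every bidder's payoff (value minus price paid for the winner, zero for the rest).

Diego 0, Jonah 175, Elif 0, Keiko 0.

Bids in descending order: Jonah 2,075, then Diego 1,950, then Keiko 625, then Elif 525.
Jonah has the top bid and wins; the price is the second-highest bid, 1,950.
Jonah's payoff = 2,125 − 1,950 = 175. All other bidders lose, so their payoff is 0.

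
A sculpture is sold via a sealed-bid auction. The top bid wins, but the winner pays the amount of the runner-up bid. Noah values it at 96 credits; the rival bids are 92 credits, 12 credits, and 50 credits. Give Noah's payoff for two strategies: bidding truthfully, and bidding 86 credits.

(a) 4 credits  (b) 0 credits

The highest competing bid is 92 credits.
Bidding truthfully at 96 credits: Noah has the top bid, wins, and pays the second-highest bid 92 credits. Payoff = 96 credits − 92 credits = 4 credits.
Bidding 86 credits: the top bid is 92 credits (a rival), so Noah loses. Payoff = 0 credits.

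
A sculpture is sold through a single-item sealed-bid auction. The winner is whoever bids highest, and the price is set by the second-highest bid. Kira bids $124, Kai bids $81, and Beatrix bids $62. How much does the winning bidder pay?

The winner pays $81.

Ranking the bids: Kira $124; Kai $81; Beatrix $62.
Kira has the highest bid, so Kira wins.
The second-highest bid is $81, so that is what Kira pays.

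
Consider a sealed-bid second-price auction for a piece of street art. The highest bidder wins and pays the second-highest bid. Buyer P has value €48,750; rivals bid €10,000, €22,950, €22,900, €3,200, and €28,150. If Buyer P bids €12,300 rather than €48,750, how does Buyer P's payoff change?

The highest competing bid is €28,150.
Bidding truthfully at €48,750: Buyer P has the top bid, wins, and pays the second-highest bid €28,150. Payoff = €48,750 − €28,150 = €20,600.
Bidding €12,300: the top bid is €28,150 (a rival), so Buyer P loses. Payoff = €0.
Change = €0 − €20,600 = -€20,600.

-€20,600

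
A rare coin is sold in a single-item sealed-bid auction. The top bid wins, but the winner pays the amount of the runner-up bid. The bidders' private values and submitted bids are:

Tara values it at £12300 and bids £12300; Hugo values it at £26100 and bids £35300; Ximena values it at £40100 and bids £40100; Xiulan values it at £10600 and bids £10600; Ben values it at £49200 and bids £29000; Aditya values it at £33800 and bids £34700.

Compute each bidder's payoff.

Sorted high to low: Ximena £40100 > Hugo £35300 > Aditya £34700 > Ben £29000 > Tara £12300 > Xiulan £10600.
Ximena has the top bid and wins; the price is the second-highest bid, £35300.
Ximena's payoff = £40100 − £35300 = £4800. All other bidders lose, so their payoff is 0.

Tara £0, Hugo £0, Ximena £4800, Xiulan £0, Ben £0, Aditya £0.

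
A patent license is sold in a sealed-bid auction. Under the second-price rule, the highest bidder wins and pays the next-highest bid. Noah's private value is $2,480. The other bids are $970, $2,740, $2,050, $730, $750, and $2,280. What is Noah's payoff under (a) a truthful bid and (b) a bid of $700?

The highest competing bid is $2,740.
Bidding truthfully at $2,480: the top bid is $2,740 (a rival), so Noah loses. Payoff = $0.
Bidding $700: the top bid is $2,740 (a rival), so Noah loses. Payoff = $0.
The bid only affects whether you win, not the price — here both bids land on the same side of the top rival bid, so the deviation is payoff-neutral.

(a) $0  (b) $0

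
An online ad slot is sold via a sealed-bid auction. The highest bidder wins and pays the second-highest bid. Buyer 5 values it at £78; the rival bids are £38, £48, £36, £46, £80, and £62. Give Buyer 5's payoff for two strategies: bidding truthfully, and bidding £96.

The highest competing bid is £80.
Bidding truthfully at £78: the top bid is £80 (a rival), so Buyer 5 loses. Payoff = £0.
Bidding £96: Buyer 5 has the top bid, wins, and pays the second-highest bid £80. Payoff = £78 − £80 = -£2.
Deviating from a truthful bid can only lose payoff in a second-price auction — never gain.

Truthful: £0; alternative: -£2.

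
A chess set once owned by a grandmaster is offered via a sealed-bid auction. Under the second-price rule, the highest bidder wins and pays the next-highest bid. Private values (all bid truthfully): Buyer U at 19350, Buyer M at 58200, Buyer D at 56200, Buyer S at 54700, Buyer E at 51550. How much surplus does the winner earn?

Surplus = 2000.

Sorted high to low: Buyer M 58200; Buyer D 56200; Buyer S 54700; Buyer E 51550; Buyer U 19350.
Buyer M wins with the top bid and pays the second-highest, 56200.
Surplus = 58200 − 56200 = 2000.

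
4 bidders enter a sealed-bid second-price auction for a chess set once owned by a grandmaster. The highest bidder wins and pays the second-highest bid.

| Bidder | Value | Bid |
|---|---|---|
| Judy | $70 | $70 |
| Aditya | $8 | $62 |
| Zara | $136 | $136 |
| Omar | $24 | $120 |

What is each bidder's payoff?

Bids in descending order: Zara $136, then Omar $120, then Judy $70, then Aditya $62.
Zara has the top bid and wins; the price is the second-highest bid, $120.
Zara's payoff = $136 − $120 = $16. All other bidders lose, so their payoff is 0.

Judy $0, Aditya $0, Zara $16, Omar $0.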